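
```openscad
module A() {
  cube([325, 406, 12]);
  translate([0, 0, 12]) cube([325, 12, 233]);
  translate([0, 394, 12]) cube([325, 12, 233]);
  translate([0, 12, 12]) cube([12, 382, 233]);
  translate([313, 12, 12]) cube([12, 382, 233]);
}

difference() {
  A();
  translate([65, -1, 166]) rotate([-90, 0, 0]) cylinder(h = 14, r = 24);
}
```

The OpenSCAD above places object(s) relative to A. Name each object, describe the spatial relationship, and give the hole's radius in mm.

A is an open box. The open box has a circular hole through its front wall. The hole's radius is 24 mm.

The subtracted cylinder has r = 24 mm.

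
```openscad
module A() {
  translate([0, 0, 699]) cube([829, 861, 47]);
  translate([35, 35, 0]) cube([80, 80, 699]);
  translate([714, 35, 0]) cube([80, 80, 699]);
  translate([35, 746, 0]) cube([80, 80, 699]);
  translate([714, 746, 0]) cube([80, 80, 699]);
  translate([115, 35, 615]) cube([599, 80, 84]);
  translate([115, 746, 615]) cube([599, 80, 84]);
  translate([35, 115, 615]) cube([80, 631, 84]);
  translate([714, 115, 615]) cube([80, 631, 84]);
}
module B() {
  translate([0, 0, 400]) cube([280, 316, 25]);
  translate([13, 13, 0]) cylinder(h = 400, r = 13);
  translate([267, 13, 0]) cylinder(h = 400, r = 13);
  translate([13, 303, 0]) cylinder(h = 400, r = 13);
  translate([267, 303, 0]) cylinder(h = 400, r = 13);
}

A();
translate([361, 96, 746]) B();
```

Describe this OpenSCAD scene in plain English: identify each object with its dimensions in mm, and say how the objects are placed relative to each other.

A is a table with a 829×861 mm rectangular top, 47 mm thick, top surface at z = 746 mm, supported by four 80×80 mm square legs, each inset 35 mm from the nearest pair of top edges, running from the floor. Four apron rails, 80 mm thick and 84 mm tall, run between adjacent legs with their top edges flush with the underside of the top and their outer faces flush with the legs' outer faces.

B is a four-legged stool. The seat is 280×316 mm, 25 mm thick, top at z = 425 mm. It stands on four round legs, each 26 mm in diameter, from z = 0 to the seat underside, each leg's axis is inset half a diameter from the nearest pair of seat edges (so the leg's bounding box is flush with the corner).

The stool is on top of the table.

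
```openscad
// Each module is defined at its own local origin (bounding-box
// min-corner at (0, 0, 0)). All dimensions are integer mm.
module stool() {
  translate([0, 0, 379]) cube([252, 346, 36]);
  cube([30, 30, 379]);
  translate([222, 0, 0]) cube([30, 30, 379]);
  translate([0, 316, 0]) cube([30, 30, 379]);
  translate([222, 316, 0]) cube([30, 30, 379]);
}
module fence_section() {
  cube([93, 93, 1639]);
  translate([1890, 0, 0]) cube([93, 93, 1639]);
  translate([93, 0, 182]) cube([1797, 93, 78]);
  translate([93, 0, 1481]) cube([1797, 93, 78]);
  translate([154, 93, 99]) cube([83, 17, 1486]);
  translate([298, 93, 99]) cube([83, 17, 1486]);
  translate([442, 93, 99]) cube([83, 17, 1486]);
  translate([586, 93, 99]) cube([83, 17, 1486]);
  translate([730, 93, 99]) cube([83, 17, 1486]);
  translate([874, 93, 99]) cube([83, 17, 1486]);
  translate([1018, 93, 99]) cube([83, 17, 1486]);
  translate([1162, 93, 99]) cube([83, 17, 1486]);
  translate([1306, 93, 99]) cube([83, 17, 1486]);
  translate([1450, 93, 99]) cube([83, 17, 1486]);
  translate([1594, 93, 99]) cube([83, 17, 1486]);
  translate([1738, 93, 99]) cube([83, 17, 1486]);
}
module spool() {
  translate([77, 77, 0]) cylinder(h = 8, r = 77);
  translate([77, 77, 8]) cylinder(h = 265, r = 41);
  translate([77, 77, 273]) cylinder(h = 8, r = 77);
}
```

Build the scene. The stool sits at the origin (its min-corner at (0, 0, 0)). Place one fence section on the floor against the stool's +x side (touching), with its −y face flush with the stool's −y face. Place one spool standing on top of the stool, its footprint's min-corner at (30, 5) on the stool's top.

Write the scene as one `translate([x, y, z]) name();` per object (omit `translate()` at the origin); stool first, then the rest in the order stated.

stool();
translate([252, 0, 0]) fence_section();
translate([30, 5, 415]) spool();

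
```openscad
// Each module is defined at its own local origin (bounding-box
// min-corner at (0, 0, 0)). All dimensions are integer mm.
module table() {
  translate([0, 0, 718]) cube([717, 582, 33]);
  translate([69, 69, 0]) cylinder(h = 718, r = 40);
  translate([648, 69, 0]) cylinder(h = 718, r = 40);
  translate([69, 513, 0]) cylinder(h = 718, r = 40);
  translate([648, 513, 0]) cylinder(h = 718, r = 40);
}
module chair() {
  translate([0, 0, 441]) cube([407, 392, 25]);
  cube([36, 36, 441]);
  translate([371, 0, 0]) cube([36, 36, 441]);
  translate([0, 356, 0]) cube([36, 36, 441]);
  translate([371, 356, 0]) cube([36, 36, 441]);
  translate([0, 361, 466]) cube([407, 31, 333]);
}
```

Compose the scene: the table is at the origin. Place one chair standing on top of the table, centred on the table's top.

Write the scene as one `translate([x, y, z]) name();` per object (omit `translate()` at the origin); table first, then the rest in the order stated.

table();
translate([155, 95, 751]) chair();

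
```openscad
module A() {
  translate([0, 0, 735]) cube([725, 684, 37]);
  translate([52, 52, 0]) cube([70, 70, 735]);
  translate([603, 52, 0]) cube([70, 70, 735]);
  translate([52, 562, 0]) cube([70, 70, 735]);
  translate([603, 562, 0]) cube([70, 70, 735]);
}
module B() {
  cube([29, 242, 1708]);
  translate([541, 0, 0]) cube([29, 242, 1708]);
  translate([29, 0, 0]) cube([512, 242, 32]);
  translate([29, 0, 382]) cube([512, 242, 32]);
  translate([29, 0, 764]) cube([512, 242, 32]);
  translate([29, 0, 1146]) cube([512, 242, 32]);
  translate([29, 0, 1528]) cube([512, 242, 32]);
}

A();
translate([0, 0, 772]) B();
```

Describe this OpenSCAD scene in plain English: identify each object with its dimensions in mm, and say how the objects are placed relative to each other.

A is a table: top 725 mm (x) × 684 mm (y), 37 mm thick, upper face at z = 772 mm, on four 70×70 mm square legs, each inset 52 mm from the nearest pair of top edges, running from z = 0 to the bottom of the top.

B is a bookshelf 570 mm wide overall, 242 mm deep and 1708 mm tall. The two sides are 29 mm thick vertical panels. 5 horizontal shelves of 32 mm thickness span between the inner faces of the sides; the lowest shelf sits on the floor and shelves are stacked with a clear vertical gap of 350 mm between each pair.

The bookshelf is on top of the table.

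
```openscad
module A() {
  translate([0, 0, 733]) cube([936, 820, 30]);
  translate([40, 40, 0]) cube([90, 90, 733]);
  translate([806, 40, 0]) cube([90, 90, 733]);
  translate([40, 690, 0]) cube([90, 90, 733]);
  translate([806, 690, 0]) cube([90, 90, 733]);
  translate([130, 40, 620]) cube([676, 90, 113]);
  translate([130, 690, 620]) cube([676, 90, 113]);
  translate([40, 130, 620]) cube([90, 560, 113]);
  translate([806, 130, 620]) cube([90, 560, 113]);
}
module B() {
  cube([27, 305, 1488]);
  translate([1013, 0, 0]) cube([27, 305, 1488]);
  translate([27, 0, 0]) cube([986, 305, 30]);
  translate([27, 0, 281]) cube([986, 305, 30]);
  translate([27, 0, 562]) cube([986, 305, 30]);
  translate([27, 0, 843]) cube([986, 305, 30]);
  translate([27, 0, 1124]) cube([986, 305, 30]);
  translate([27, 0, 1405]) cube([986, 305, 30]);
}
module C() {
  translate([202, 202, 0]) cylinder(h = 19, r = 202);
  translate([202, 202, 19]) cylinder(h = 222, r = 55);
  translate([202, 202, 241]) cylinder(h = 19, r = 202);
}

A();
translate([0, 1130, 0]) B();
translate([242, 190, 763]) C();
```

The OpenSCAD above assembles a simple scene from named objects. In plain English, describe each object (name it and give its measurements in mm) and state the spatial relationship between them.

A is a table: top 936 mm (x) × 820 mm (y), 30 mm thick, upper face at z = 763 mm, on four 90×90 mm square legs, each inset 40 mm from the nearest pair of top edges, running from z = 0 to the bottom of the top. Four apron rails, 90 mm thick and 113 mm tall, run between adjacent legs with their top edges flush with the underside of the top and their outer faces flush with the legs' outer faces.

B is a bookshelf 1040 mm wide overall, 305 mm deep and 1488 mm tall. The two sides are 27 mm thick vertical panels. 6 horizontal shelves of 30 mm thickness span between the inner faces of the sides; the lowest shelf sits on the floor and shelves are stacked with a clear vertical gap of 251 mm between each pair.

C is a spool: two coaxial disc flanges of radius 202 mm and thickness 19 mm, joined by a core cylinder of radius 55 mm and height 222 mm. The lower flange rests on z = 0 and the three cylinders share a vertical axis.

The bookshelf is on the floor beside the table on its +y side. The spool is on top of the table.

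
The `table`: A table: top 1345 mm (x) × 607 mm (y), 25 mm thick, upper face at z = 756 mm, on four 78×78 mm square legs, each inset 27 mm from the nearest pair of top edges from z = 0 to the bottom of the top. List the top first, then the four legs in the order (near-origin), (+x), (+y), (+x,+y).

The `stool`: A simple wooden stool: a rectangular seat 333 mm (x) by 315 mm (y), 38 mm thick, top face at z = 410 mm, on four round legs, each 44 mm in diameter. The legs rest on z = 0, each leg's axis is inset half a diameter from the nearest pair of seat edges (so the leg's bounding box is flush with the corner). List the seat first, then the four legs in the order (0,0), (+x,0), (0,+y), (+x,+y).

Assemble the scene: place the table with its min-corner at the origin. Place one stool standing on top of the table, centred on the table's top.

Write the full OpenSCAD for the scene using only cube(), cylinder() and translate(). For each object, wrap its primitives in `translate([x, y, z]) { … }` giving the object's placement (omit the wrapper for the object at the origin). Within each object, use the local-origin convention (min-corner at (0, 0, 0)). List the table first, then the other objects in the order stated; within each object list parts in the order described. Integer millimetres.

translate([0, 0, 731]) cube([1345, 607, 25]);
translate([27, 27, 0]) cube([78, 78, 731]);
translate([1240, 27, 0]) cube([78, 78, 731]);
translate([27, 502, 0]) cube([78, 78, 731]);
translate([1240, 502, 0]) cube([78, 78, 731]);
translate([506, 146, 756]) {
  translate([0, 0, 372]) cube([333, 315, 38]);
  translate([22, 22, 0]) cylinder(h = 372, r = 22);
  translate([311, 22, 0]) cylinder(h = 372, r = 22);
  translate([22, 293, 0]) cylinder(h = 372, r = 22);
  translate([311, 293, 0]) cylinder(h = 372, r = 22);
}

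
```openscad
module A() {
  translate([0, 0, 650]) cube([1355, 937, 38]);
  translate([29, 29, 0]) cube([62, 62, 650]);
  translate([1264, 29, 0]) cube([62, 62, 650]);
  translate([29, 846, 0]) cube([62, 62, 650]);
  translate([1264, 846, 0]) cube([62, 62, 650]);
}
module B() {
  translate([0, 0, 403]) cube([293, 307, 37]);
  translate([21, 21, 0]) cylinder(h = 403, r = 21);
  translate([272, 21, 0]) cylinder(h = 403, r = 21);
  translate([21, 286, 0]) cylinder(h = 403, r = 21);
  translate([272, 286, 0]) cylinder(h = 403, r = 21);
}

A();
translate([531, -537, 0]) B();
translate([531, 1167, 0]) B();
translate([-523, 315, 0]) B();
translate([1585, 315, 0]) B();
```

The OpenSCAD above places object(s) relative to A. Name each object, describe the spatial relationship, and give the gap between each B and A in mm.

A is a table. B is a stool. Four stools sit around the table at the −y, +y, −x, +x sides. The gap between each stool and the table is 230 mm.

Each stool's nearest face is 230 mm from the table's bounding box.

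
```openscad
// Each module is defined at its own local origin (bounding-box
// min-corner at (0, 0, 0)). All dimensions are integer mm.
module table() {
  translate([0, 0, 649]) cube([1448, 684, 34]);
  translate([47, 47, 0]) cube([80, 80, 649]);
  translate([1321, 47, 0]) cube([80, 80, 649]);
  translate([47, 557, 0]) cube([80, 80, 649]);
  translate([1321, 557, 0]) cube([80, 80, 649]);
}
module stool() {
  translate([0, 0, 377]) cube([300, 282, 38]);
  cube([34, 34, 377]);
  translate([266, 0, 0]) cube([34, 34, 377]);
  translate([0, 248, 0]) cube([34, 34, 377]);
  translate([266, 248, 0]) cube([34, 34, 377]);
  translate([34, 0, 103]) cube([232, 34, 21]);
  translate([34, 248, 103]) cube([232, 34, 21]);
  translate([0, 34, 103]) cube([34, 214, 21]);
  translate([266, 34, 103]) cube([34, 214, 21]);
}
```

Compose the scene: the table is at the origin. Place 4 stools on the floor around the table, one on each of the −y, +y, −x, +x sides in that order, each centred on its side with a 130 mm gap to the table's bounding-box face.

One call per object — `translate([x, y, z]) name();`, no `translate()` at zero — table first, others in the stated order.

table();
translate([574, -412, 0]) stool();
translate([574, 814, 0]) stool();
translate([-430, 201, 0]) stool();
translate([1578, 201, 0]) stool();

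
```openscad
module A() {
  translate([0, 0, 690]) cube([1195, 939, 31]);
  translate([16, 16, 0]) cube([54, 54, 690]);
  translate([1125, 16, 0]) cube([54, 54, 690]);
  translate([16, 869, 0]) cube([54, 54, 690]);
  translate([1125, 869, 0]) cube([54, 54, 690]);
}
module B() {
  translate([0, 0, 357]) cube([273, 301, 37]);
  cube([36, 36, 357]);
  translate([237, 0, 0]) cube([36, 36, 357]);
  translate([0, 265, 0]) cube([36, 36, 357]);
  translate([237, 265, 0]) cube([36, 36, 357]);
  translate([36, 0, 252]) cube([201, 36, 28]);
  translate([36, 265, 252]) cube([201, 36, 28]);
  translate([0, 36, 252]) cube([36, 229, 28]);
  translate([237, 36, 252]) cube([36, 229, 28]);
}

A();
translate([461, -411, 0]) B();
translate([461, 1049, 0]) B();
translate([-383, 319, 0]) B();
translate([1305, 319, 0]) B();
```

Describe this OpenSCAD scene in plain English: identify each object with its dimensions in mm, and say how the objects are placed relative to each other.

A is a table with a 1195×939 mm rectangular top, 31 mm thick, top surface at z = 721 mm, supported by four 54×54 mm square legs, each inset 16 mm from the nearest pair of top edges, running from the floor.

B is a four-legged stool. The seat is 273×301 mm, 37 mm thick, top at z = 394 mm. It stands on four square legs, each 36×36 mm in cross-section, from z = 0 to the seat underside, each flush with a corner of the seat. Four stretchers, 36 mm wide and 28 mm tall, connect adjacent legs with their undersides at z = 252 mm, each running between the inner faces of the legs it joins and aligned with the legs' outer faces on the other axis.

Four stools sit around the table at the −y, +y, −x, +x sides.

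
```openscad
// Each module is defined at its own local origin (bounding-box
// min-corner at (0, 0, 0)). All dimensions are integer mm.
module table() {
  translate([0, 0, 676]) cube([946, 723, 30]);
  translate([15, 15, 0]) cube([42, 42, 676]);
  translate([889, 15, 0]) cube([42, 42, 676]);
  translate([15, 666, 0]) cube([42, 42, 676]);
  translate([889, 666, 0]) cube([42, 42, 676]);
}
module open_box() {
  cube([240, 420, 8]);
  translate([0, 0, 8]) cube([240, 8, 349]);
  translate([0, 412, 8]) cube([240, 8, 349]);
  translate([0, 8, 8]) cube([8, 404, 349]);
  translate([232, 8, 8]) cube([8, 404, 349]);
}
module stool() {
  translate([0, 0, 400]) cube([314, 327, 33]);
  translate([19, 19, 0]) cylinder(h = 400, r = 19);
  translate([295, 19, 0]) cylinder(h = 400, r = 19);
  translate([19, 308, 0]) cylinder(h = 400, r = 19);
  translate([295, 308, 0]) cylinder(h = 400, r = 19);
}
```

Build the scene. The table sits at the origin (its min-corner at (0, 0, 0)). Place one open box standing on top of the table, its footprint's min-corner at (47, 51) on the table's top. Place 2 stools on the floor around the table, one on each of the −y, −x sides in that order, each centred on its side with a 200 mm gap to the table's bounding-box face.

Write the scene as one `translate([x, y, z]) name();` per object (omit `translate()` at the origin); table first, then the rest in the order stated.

table();
translate([47, 51, 706]) open_box();
translate([316, -527, 0]) stool();
translate([-514, 198, 0]) stool();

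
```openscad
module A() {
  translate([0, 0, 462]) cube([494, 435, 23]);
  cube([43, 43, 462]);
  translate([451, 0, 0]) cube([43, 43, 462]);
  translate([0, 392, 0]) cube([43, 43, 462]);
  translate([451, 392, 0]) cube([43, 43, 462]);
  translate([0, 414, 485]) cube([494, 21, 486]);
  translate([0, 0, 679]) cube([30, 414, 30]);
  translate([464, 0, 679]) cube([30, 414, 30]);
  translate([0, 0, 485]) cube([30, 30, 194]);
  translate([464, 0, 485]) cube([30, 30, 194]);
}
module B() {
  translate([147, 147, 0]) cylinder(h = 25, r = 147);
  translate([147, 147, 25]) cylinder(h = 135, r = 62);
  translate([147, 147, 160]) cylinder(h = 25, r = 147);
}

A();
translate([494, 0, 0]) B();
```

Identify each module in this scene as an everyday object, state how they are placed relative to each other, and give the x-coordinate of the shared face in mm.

The chair's +x face and the spool's −x face are both at x = 494 mm.

A is a chair. B is a spool. The spool is against the chair's +x side, with their −y faces flush. The x-coordinate of the shared face is 494 mm.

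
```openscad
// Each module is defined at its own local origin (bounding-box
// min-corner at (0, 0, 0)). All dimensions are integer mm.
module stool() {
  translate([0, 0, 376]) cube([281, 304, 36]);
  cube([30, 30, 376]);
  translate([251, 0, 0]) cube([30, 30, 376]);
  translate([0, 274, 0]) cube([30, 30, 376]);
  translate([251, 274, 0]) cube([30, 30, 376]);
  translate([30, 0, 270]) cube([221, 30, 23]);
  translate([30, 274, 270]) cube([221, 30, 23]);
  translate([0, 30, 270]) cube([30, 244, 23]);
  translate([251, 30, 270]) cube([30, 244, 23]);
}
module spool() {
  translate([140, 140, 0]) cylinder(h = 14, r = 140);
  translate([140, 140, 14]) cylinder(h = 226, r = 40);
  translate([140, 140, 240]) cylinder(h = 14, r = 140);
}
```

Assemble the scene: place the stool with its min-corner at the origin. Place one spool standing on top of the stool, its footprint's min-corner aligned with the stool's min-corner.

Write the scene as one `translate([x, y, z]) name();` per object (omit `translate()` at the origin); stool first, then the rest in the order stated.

stool();
translate([0, 0, 412]) spool();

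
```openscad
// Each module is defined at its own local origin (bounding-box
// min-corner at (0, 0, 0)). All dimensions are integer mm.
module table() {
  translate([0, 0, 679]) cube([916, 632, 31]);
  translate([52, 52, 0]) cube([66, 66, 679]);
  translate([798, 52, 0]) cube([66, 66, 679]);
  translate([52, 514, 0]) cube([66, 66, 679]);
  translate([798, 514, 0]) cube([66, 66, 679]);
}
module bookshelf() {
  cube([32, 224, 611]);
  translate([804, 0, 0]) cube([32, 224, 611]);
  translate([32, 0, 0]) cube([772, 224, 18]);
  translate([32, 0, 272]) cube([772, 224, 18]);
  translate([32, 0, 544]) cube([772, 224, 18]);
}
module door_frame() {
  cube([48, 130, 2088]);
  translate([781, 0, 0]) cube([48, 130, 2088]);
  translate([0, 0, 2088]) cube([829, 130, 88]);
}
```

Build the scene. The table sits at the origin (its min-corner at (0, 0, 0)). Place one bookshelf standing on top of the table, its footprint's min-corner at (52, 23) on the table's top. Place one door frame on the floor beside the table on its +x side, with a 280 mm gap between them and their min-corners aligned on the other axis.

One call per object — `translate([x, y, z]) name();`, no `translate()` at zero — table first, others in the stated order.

table();
translate([52, 23, 710]) bookshelf();
translate([1196, 0, 0]) door_frame();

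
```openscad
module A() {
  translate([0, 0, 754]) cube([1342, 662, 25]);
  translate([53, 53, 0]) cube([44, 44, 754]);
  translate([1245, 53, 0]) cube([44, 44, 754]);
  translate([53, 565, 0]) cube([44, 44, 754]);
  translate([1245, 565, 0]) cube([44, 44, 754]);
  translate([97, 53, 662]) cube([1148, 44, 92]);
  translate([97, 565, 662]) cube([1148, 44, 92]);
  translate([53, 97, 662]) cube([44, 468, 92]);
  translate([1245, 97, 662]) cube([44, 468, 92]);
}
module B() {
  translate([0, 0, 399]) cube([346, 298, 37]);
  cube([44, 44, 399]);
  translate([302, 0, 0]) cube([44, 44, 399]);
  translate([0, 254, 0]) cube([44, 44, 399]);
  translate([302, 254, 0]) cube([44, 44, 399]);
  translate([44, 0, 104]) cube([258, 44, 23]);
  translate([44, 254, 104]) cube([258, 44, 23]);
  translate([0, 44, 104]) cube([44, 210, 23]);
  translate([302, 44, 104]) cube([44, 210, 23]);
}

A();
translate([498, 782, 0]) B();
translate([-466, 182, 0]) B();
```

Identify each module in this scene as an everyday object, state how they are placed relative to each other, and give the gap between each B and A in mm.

Each stool's nearest face is 120 mm from the table's bounding box.

A is a table. B is a stool. Two stools sit around the table at the +y, −x sides. The gap between each stool and the table is 120 mm.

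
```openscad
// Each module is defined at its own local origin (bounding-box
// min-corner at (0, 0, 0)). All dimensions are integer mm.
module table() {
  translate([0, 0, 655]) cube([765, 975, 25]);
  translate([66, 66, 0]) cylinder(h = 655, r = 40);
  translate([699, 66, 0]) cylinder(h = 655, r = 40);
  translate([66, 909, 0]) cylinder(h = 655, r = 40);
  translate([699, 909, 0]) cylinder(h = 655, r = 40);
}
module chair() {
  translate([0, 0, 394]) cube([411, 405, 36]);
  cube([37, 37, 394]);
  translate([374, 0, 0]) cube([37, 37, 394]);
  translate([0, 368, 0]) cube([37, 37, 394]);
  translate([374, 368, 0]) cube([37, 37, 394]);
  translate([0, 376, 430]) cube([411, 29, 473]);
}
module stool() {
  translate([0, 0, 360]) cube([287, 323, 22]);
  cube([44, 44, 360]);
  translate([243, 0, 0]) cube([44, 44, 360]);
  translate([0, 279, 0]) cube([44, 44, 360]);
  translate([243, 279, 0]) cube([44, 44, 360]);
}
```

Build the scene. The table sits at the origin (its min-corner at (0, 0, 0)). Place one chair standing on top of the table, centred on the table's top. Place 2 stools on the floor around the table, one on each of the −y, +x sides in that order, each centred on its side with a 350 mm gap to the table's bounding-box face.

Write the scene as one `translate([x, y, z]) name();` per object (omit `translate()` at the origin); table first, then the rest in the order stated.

table();
translate([177, 285, 680]) chair();
translate([239, -673, 0]) stool();
translate([1115, 326, 0]) stool();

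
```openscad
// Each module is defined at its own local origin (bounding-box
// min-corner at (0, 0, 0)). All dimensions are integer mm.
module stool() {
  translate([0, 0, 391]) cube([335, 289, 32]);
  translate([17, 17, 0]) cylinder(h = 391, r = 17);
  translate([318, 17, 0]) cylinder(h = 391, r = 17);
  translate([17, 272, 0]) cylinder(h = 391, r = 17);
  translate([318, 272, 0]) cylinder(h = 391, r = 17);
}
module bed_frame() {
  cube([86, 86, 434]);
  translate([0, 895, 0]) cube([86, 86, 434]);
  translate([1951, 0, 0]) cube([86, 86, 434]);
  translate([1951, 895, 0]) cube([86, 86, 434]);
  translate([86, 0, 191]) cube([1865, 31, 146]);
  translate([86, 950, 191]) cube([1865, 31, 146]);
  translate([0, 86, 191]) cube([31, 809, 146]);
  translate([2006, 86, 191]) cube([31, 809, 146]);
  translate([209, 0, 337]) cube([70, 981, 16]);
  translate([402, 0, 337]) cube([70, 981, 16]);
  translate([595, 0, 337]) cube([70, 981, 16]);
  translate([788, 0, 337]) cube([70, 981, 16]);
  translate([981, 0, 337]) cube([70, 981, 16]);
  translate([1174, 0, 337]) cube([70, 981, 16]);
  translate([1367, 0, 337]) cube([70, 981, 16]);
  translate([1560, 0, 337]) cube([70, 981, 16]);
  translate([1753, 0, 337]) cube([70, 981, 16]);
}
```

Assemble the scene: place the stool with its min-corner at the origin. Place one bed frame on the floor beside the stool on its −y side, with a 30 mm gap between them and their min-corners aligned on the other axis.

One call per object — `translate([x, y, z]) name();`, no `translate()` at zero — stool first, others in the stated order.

stool();
translate([0, -1011, 0]) bed_frame();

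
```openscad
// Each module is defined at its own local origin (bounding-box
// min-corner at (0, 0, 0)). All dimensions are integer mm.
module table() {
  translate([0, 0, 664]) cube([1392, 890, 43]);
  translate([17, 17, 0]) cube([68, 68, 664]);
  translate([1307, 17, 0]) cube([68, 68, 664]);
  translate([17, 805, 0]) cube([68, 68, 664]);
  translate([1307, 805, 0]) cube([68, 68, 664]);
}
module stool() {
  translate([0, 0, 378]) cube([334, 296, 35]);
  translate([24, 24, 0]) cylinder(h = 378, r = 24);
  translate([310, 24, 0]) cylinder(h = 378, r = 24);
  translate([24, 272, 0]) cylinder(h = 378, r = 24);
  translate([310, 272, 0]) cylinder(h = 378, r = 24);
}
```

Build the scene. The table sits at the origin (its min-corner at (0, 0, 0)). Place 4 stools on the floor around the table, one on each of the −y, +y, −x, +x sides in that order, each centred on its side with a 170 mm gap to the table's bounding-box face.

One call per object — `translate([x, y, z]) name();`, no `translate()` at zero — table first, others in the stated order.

table();
translate([529, -466, 0]) stool();
translate([529, 1060, 0]) stool();
translate([-504, 297, 0]) stool();
translate([1562, 297, 0]) stool();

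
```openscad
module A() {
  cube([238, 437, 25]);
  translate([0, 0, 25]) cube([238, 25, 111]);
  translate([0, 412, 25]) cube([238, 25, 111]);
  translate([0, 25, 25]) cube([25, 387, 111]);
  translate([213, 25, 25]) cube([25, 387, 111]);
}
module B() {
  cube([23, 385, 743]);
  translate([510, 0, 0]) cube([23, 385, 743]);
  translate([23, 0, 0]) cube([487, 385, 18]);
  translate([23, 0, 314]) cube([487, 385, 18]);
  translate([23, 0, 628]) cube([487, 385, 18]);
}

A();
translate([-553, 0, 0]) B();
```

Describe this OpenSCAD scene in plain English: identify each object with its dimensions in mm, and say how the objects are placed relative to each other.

A is an open-topped rectangular box: outside dimensions 238×437×136 mm, with a uniform wall and base thickness of 25 mm. The base is a full 238×437 slab on the floor; four walls sit on top of the base. The front and back walls (the −y and +y sides) span the full width; the two side walls fit between them.

B is a bookshelf 533 mm wide overall, 385 mm deep and 743 mm tall. The two sides are 23 mm thick vertical panels. 3 horizontal shelves of 18 mm thickness span between the inner faces of the sides; the lowest shelf sits on the floor and shelves are stacked with a clear vertical gap of 296 mm between each pair.

The bookshelf is on the floor beside the open box on its −x side.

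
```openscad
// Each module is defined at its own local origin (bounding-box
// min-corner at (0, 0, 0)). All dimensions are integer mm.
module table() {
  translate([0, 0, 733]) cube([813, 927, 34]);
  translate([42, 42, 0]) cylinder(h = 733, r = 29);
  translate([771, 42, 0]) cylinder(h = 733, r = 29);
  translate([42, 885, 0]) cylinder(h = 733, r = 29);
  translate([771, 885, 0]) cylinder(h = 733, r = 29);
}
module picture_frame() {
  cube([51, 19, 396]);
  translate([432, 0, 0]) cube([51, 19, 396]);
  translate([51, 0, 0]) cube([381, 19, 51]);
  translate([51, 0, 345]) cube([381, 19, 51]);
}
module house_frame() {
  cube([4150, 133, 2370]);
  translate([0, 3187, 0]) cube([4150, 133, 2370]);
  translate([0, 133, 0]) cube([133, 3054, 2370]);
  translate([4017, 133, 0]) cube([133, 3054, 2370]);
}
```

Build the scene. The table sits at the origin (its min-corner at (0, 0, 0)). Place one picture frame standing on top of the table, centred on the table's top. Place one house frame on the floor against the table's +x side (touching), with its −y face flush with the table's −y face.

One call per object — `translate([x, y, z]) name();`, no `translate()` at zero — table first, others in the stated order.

table();
translate([165, 454, 767]) picture_frame();
translate([813, 0, 0]) house_frame();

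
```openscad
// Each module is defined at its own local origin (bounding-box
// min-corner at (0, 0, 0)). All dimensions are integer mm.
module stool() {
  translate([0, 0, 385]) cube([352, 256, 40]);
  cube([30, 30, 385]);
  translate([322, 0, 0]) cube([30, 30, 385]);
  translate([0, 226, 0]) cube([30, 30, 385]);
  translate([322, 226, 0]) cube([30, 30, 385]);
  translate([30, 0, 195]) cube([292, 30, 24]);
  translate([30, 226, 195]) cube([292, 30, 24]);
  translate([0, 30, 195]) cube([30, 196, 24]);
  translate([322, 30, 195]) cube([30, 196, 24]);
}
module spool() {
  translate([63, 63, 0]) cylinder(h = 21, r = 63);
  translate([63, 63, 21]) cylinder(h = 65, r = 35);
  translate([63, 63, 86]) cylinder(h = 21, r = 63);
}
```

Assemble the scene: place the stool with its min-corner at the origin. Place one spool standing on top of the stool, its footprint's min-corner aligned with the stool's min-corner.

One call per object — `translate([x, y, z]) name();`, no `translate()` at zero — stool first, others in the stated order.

stool();
translate([0, 0, 425]) spool();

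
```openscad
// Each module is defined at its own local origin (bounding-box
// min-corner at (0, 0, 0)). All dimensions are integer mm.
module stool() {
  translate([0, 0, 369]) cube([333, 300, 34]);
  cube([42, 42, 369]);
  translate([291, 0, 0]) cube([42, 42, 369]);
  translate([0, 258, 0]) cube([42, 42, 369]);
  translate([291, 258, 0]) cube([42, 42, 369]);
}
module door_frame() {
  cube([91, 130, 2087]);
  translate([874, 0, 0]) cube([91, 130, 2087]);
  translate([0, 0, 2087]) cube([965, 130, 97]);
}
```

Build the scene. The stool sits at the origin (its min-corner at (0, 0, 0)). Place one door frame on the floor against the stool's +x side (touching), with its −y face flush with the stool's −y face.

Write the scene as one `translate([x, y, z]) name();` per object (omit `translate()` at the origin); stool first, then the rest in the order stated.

stool();
translate([333, 0, 0]) door_frame();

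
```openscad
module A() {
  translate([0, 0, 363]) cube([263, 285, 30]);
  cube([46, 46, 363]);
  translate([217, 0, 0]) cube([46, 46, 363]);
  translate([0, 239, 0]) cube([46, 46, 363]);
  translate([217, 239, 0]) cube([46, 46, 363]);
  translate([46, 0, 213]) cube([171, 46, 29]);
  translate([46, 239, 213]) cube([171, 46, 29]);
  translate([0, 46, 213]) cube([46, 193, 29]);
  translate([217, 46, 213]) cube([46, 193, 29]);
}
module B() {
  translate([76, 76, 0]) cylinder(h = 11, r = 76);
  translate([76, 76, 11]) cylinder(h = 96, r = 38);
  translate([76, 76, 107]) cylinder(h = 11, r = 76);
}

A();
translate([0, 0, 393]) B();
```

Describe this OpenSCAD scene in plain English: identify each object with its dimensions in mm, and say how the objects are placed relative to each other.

A is a four-legged stool. The seat is a 263×285×30 mm slab whose top surface is at z = 393 mm; four square legs, each 46×46 mm in cross-section, run from the floor (z = 0) to the underside of the seat, each flush with a corner of the seat. Four stretchers, 46 mm wide and 29 mm tall, connect adjacent legs with their undersides at z = 213 mm, each running between the inner faces of the legs it joins and aligned with the legs' outer faces on the other axis.

B is a spool: two coaxial disc flanges of radius 76 mm and thickness 11 mm, joined by a core cylinder of radius 38 mm and height 96 mm. The lower flange rests on z = 0 and the three cylinders share a vertical axis.

The spool is on top of the stool.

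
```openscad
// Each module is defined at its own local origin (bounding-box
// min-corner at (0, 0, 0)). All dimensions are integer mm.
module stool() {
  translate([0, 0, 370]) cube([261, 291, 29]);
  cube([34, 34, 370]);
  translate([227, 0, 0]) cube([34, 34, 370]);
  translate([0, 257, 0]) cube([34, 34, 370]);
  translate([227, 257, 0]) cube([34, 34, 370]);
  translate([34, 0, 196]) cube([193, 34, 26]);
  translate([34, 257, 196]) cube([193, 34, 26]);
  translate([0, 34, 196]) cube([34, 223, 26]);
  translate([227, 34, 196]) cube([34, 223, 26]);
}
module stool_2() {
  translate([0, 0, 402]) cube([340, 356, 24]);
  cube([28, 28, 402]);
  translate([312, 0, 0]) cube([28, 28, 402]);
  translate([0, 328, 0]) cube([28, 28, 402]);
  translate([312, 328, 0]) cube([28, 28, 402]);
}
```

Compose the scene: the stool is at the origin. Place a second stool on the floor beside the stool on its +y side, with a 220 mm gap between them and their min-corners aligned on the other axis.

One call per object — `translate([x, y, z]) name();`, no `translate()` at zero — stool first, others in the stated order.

stool();
translate([0, 511, 0]) stool_2();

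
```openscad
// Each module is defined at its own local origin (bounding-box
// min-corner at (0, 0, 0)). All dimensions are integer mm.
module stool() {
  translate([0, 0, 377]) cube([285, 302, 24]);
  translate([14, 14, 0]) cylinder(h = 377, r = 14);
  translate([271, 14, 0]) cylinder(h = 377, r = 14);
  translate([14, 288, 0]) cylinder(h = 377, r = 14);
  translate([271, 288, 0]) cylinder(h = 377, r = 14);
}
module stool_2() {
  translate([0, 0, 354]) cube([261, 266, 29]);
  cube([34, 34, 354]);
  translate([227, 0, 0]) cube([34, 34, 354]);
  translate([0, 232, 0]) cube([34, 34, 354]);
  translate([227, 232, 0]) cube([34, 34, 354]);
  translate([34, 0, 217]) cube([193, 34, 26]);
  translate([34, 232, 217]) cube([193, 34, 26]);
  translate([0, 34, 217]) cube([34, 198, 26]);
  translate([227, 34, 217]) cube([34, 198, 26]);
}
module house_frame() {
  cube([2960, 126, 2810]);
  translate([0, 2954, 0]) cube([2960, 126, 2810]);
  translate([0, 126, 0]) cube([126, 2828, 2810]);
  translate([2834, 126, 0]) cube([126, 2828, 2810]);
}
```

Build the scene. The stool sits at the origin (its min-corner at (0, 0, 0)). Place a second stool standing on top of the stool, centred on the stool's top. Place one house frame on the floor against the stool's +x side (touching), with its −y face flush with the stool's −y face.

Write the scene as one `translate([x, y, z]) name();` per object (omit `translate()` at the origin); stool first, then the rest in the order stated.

stool();
translate([12, 18, 401]) stool_2();
translate([285, 0, 0]) house_frame();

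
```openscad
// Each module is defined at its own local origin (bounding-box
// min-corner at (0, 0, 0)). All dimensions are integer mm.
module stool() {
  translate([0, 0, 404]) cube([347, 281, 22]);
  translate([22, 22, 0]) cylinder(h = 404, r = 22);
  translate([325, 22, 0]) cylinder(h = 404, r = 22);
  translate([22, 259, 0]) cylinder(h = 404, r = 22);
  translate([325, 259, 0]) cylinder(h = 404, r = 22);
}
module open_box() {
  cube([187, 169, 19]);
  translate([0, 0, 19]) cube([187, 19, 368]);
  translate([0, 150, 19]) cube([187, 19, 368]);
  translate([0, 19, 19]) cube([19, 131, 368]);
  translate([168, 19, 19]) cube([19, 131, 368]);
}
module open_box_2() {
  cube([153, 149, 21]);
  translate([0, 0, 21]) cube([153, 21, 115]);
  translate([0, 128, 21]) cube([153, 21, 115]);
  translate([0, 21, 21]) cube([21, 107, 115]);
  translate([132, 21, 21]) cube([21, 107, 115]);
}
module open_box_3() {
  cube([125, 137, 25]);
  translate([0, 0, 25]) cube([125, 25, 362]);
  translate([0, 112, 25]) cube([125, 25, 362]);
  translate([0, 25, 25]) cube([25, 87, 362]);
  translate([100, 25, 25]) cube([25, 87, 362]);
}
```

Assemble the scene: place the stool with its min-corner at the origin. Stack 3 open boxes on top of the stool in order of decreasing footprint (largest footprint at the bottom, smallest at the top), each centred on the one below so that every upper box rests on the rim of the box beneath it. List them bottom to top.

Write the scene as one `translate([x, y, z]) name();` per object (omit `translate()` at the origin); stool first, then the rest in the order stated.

stool();
translate([80, 56, 426]) open_box();
translate([97, 66, 813]) open_box_2();
translate([111, 72, 949]) open_box_3();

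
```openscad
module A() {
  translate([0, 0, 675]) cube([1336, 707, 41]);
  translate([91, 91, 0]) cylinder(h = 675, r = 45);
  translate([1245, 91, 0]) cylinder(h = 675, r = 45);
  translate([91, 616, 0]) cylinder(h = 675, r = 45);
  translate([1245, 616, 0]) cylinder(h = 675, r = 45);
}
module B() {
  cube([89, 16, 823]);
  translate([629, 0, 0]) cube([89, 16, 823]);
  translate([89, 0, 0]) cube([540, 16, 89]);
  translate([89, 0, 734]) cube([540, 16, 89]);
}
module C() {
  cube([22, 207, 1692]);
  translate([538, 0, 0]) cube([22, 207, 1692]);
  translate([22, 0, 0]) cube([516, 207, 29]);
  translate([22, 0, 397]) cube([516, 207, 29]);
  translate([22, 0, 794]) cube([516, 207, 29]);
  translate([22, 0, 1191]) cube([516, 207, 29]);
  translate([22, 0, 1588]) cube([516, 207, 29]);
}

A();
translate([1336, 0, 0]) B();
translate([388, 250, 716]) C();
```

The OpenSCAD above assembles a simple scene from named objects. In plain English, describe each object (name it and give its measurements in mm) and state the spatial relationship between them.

A is a rectangular dining table. The top is 1336×707×41 mm with its upper surface at z = 716 mm. It stands on four round legs of 90 mm diameter, each leg's bounding box inset 46 mm from the nearest pair of top edges, running from the floor to the underside of the top.

B is a rectangular picture frame lying in the x–z plane (depth along y). The opening is 540 mm wide (x) by 645 mm tall (z), surrounded by a border 89 mm wide on all four sides. The frame is 16 mm deep and is made of two full-height vertical stiles with two horizontal rails fitted between them.

C is a bookshelf 560 mm wide overall, 207 mm deep and 1692 mm tall. The two sides are 22 mm thick vertical panels. 5 horizontal shelves of 29 mm thickness span between the inner faces of the sides; the lowest shelf sits on the floor and shelves are stacked with a clear vertical gap of 368 mm between each pair.

The picture frame is against the table's +x side, with their −y faces flush. The bookshelf is on top of the table, centred.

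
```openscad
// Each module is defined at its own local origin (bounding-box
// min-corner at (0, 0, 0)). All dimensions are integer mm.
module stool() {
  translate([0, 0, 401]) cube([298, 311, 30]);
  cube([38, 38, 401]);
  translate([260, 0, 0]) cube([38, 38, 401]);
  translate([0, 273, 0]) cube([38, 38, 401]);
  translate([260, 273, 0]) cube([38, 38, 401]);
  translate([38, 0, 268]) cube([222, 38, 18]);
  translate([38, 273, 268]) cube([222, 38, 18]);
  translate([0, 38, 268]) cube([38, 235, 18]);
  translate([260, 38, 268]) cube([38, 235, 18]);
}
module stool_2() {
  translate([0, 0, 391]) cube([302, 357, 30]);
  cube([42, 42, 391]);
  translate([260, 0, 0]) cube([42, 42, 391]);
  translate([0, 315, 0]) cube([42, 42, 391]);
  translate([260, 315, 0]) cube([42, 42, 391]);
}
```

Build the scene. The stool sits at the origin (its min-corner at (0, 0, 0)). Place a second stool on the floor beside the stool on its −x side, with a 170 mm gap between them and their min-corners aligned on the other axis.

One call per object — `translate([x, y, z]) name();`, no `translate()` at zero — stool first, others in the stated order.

stool();
translate([-472, 0, 0]) stool_2();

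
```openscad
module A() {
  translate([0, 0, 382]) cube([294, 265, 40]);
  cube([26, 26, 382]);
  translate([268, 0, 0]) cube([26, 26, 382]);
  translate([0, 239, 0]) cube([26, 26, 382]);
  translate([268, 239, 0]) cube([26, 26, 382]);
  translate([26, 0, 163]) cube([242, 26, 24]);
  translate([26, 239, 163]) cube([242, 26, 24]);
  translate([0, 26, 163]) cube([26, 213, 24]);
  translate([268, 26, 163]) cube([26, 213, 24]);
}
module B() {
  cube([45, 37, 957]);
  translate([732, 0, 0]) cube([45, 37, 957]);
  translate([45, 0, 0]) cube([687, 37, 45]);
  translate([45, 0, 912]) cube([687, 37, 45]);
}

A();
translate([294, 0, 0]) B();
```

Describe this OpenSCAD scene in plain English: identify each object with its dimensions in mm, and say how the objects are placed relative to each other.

A is a simple wooden stool: a rectangular seat 294 mm (x) by 265 mm (y), 40 mm thick, top face at z = 422 mm, on four square legs, each 26×26 mm in cross-section. The legs rest on z = 0, each flush with a corner of the seat. Four stretchers, 26 mm wide and 24 mm tall, connect adjacent legs with their undersides at z = 163 mm, each running between the inner faces of the legs it joins and aligned with the legs' outer faces on the other axis.

B is a picture frame with a 687×867 mm rectangular opening (x by z) and a uniform 45 mm border on every side. Frame depth is 37 mm along y. It is built from two vertical stiles running the full outside height and two horizontal rails spanning the gap between the stiles.

The picture frame is against the stool's +x side, with their −y faces flush.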